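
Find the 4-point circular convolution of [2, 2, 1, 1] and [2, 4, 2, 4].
Use y[k] = Σ_j s[j]·t[(k-j) mod 4]. y[0] = 2×2 + 2×4 + 1×2 + 1×4 = 18; y[1] = 2×4 + 2×2 + 1×4 + 1×2 = 18; y[2] = 2×2 + 2×4 + 1×2 + 1×4 = 18; y[3] = 2×4 + 2×2 + 1×4 + 1×2 = 18. Result: [18, 18, 18, 18]

[18, 18, 18, 18]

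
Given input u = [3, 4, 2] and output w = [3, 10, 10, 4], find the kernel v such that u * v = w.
Output length 4 = len(u) + len(v) - 1 ⇒ len(v) = 2. Solve v forward using v[k] = (w[k] - Σ_{i≥1} u[i]·v[k-i]) / u[0]: v[0] = w[0] / u[0] = 3 / 3 = 1; v[1] = (w[1] - 4×1) / u[0] = (10 - 4×1) / 3 = 2. So v = [1, 2]. Forward-check [3, 4, 2] * [1, 2]: w[0] = 3×1 = 3; w[1] = 3×2 + 4×1 = 10; w[2] = 4×2 + 2×1 = 10; w[3] = 2×2 = 4 → [3, 10, 10, 4] ✓

[1, 2]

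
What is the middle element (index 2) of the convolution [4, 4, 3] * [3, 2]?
Use y[k] = Σ_i a[i]·b[k-i] at k=2. y[2] = 4×2 + 3×3 = 17

17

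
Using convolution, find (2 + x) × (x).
Ascending coefficients: a = [2, 1], b = [0, 1]. c[0] = 2×0 = 0; c[1] = 2×1 + 1×0 = 2; c[2] = 1×1 = 1. Result coefficients: [0, 2, 1] → 2x + x^2

2x + x^2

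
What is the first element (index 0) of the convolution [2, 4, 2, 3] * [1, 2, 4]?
Use y[k] = Σ_i a[i]·b[k-i] at k=0. y[0] = 2×1 = 2

2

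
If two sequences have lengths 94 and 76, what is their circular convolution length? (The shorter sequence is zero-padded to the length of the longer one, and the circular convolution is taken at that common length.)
Circular convolution (zero-padding the shorter input) has length max(m, n) = max(94, 76) = 94

94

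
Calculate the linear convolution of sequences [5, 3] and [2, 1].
y[0] = 5×2 = 10; y[1] = 5×1 + 3×2 = 11; y[2] = 3×1 = 3

[10, 11, 3]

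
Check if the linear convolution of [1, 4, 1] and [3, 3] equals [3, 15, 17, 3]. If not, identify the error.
Recompute linear convolution of [1, 4, 1] and [3, 3]: y[0] = 1×3 = 3; y[1] = 1×3 + 4×3 = 15; y[2] = 4×3 + 1×3 = 15; y[3] = 1×3 = 3 → [3, 15, 15, 3]. Compare to given [3, 15, 17, 3]: they differ at index 2: given 17, correct 15, so answer: No

No. Error at index 2: given 17, correct 15.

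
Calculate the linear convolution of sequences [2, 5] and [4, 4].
y[0] = 2×4 = 8; y[1] = 2×4 + 5×4 = 28; y[2] = 5×4 = 20

[8, 28, 20]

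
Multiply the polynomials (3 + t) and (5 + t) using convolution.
Ascending coefficients: a = [3, 1], b = [5, 1]. c[0] = 3×5 = 15; c[1] = 3×1 + 1×5 = 8; c[2] = 1×1 = 1. Result coefficients: [15, 8, 1] → 15 + 8t + t^2

15 + 8t + t^2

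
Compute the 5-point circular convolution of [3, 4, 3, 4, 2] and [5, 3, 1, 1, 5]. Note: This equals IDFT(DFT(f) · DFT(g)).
Either evaluate y[k] = Σ_j f[j]·g[(k-j) mod 5] directly, or use IDFT(DFT(f) · DFT(g)). y[0] = 3×5 + 4×5 + 3×1 + 4×1 + 2×3 = 48; y[1] = 3×3 + 4×5 + 3×5 + 4×1 + 2×1 = 50; y[2] = 3×1 + 4×3 + 3×5 + 4×5 + 2×1 = 52; y[3] = 3×1 + 4×1 + 3×3 + 4×5 + 2×5 = 46; y[4] = 3×5 + 4×1 + 3×1 + 4×3 + 2×5 = 44. Result: [48, 50, 52, 46, 44]

[48, 50, 52, 46, 44]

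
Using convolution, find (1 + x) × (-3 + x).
Ascending coefficients: a = [1, 1], b = [-3, 1]. c[0] = 1×-3 = -3; c[1] = 1×1 + 1×-3 = -2; c[2] = 1×1 = 1. Result coefficients: [-3, -2, 1] → -3 - 2x + x^2

-3 - 2x + x^2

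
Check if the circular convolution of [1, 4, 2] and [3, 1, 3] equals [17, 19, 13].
Recompute circular convolution of [1, 4, 2] and [3, 1, 3]: y[0] = 1×3 + 4×3 + 2×1 = 17; y[1] = 1×1 + 4×3 + 2×3 = 19; y[2] = 1×3 + 4×1 + 2×3 = 13 → [17, 19, 13]. Given [17, 19, 13] matches, so answer: Yes

Yes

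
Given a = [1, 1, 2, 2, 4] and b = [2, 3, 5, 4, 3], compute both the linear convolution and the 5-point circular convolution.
Linear: y_lin[0] = 1×2 = 2; y_lin[1] = 1×3 + 1×2 = 5; y_lin[2] = 1×5 + 1×3 + 2×2 = 12; y_lin[3] = 1×4 + 1×5 + 2×3 + 2×2 = 19; y_lin[4] = 1×3 + 1×4 + 2×5 + 2×3 + 4×2 = 31; y_lin[5] = 1×3 + 2×4 + 2×5 + 4×3 = 33; y_lin[6] = 2×3 + 2×4 + 4×5 = 34; y_lin[7] = 2×3 + 4×4 = 22; y_lin[8] = 4×3 = 12 → [2, 5, 12, 19, 31, 33, 34, 22, 12]. Circular (length 5): y[0] = 1×2 + 1×3 + 2×4 + 2×5 + 4×3 = 35; y[1] = 1×3 + 1×2 + 2×3 + 2×4 + 4×5 = 39; y[2] = 1×5 + 1×3 + 2×2 + 2×3 + 4×4 = 34; y[3] = 1×4 + 1×5 + 2×3 + 2×2 + 4×3 = 31; y[4] = 1×3 + 1×4 + 2×5 + 2×3 + 4×2 = 31 → [35, 39, 34, 31, 31]

Linear: [2, 5, 12, 19, 31, 33, 34, 22, 12], Circular: [35, 39, 34, 31, 31]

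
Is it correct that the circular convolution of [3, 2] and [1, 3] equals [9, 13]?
Recompute circular convolution of [3, 2] and [1, 3]: y[0] = 3×1 + 2×3 = 9; y[1] = 3×3 + 2×1 = 11 → [9, 11]. Compare to given [9, 13]: they differ at index 1: given 13, correct 11, so answer: No

No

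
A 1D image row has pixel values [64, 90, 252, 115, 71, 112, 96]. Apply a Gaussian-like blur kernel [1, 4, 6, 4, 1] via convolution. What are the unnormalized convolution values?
Convolve image row [64, 90, 252, 115, 71, 112, 96] with kernel [1, 4, 6, 4, 1]: y[0] = 64×1 = 64; y[1] = 64×4 + 90×1 = 346; y[2] = 64×6 + 90×4 + 252×1 = 996; y[3] = 64×4 + 90×6 + 252×4 + 115×1 = 1919; y[4] = 64×1 + 90×4 + 252×6 + 115×4 + 71×1 = 2467; y[5] = 90×1 + 252×4 + 115×6 + 71×4 + 112×1 = 2184; y[6] = 252×1 + 115×4 + 71×6 + 112×4 + 96×1 = 1682; y[7] = 115×1 + 71×4 + 112×6 + 96×4 = 1455; y[8] = 71×1 + 112×4 + 96×6 = 1095; y[9] = 112×1 + 96×4 = 496; y[10] = 96×1 = 96 → [64, 346, 996, 1919, 2467, 2184, 1682, 1455, 1095, 496, 96]. Normalization factor = sum(kernel) = 16.

[64, 346, 996, 1919, 2467, 2184, 1682, 1455, 1095, 496, 96]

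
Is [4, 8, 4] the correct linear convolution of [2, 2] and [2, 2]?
Recompute linear convolution of [2, 2] and [2, 2]: y[0] = 2×2 = 4; y[1] = 2×2 + 2×2 = 8; y[2] = 2×2 = 4 → [4, 8, 4]. Given [4, 8, 4] matches, so answer: Yes

Yes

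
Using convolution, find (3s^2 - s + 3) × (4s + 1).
Ascending coefficients: a = [3, -1, 3], b = [1, 4]. c[0] = 3×1 = 3; c[1] = 3×4 + -1×1 = 11; c[2] = -1×4 + 3×1 = -1; c[3] = 3×4 = 12. Result coefficients: [3, 11, -1, 12] → 12s^3 - s^2 + 11s + 3

12s^3 - s^2 + 11s + 3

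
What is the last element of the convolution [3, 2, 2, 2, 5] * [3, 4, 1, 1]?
Use y[k] = Σ_i a[i]·b[k-i] at k=7. y[7] = 5×1 = 5

5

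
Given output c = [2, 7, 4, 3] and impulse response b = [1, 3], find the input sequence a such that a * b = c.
Deconvolve c=[2, 7, 4, 3] by b=[1, 3]. Since b[0]=1, solve forward: a[0] = c[0] / 1 = 2; a[1] = (c[1] - 2×3) / 1 = 1; a[2] = (c[2] - 1×3) / 1 = 1. So a = [2, 1, 1]. Check by forward convolution: c[0] = 2×1 = 2; c[1] = 2×3 + 1×1 = 7; c[2] = 1×3 + 1×1 = 4; c[3] = 1×3 = 3

[2, 1, 1]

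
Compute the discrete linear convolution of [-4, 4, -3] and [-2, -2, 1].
y[0] = -4×-2 = 8; y[1] = -4×-2 + 4×-2 = 0; y[2] = -4×1 + 4×-2 + -3×-2 = -6; y[3] = 4×1 + -3×-2 = 10; y[4] = -3×1 = -3

[8, 0, -6, 10, -3]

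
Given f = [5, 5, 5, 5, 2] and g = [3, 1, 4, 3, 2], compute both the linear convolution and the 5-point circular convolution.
Linear: y_lin[0] = 5×3 = 15; y_lin[1] = 5×1 + 5×3 = 20; y_lin[2] = 5×4 + 5×1 + 5×3 = 40; y_lin[3] = 5×3 + 5×4 + 5×1 + 5×3 = 55; y_lin[4] = 5×2 + 5×3 + 5×4 + 5×1 + 2×3 = 56; y_lin[5] = 5×2 + 5×3 + 5×4 + 2×1 = 47; y_lin[6] = 5×2 + 5×3 + 2×4 = 33; y_lin[7] = 5×2 + 2×3 = 16; y_lin[8] = 2×2 = 4 → [15, 20, 40, 55, 56, 47, 33, 16, 4]. Circular (length 5): y[0] = 5×3 + 5×2 + 5×3 + 5×4 + 2×1 = 62; y[1] = 5×1 + 5×3 + 5×2 + 5×3 + 2×4 = 53; y[2] = 5×4 + 5×1 + 5×3 + 5×2 + 2×3 = 56; y[3] = 5×3 + 5×4 + 5×1 + 5×3 + 2×2 = 59; y[4] = 5×2 + 5×3 + 5×4 + 5×1 + 2×3 = 56 → [62, 53, 56, 59, 56]

Linear: [15, 20, 40, 55, 56, 47, 33, 16, 4], Circular: [62, 53, 56, 59, 56]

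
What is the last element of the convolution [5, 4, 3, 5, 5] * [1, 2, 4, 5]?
Use y[k] = Σ_i a[i]·b[k-i] at k=7. y[7] = 5×5 = 25

25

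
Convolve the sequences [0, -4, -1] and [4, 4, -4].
y[0] = 0×4 = 0; y[1] = 0×4 + -4×4 = -16; y[2] = 0×-4 + -4×4 + -1×4 = -20; y[3] = -4×-4 + -1×4 = 12; y[4] = -1×-4 = 4

[0, -16, -20, 12, 4]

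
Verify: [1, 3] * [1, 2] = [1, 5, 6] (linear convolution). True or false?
Recompute linear convolution of [1, 3] and [1, 2]: y[0] = 1×1 = 1; y[1] = 1×2 + 3×1 = 5; y[2] = 3×2 = 6 → [1, 5, 6]. Given [1, 5, 6] matches, so answer: Yes

Yes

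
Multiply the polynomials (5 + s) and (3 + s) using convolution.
Ascending coefficients: a = [5, 1], b = [3, 1]. c[0] = 5×3 = 15; c[1] = 5×1 + 1×3 = 8; c[2] = 1×1 = 1. Result coefficients: [15, 8, 1] → 15 + 8s + s^2

15 + 8s + s^2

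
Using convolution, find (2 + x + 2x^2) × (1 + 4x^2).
Ascending coefficients: a = [2, 1, 2], b = [1, 0, 4]. c[0] = 2×1 = 2; c[1] = 2×0 + 1×1 = 1; c[2] = 2×4 + 1×0 + 2×1 = 10; c[3] = 1×4 + 2×0 = 4; c[4] = 2×4 = 8. Result coefficients: [2, 1, 10, 4, 8] → 2 + x + 10x^2 + 4x^3 + 8x^4

2 + x + 10x^2 + 4x^3 + 8x^4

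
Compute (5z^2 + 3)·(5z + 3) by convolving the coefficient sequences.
Ascending coefficients: a = [3, 0, 5], b = [3, 5]. c[0] = 3×3 = 9; c[1] = 3×5 + 0×3 = 15; c[2] = 0×5 + 5×3 = 15; c[3] = 5×5 = 25. Result coefficients: [9, 15, 15, 25] → 25z^3 + 15z^2 + 15z + 9

25z^3 + 15z^2 + 15z + 9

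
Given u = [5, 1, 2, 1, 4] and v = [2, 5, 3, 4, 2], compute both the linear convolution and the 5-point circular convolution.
Linear: y_lin[0] = 5×2 = 10; y_lin[1] = 5×5 + 1×2 = 27; y_lin[2] = 5×3 + 1×5 + 2×2 = 24; y_lin[3] = 5×4 + 1×3 + 2×5 + 1×2 = 35; y_lin[4] = 5×2 + 1×4 + 2×3 + 1×5 + 4×2 = 33; y_lin[5] = 1×2 + 2×4 + 1×3 + 4×5 = 33; y_lin[6] = 2×2 + 1×4 + 4×3 = 20; y_lin[7] = 1×2 + 4×4 = 18; y_lin[8] = 4×2 = 8 → [10, 27, 24, 35, 33, 33, 20, 18, 8]. Circular (length 5): y[0] = 5×2 + 1×2 + 2×4 + 1×3 + 4×5 = 43; y[1] = 5×5 + 1×2 + 2×2 + 1×4 + 4×3 = 47; y[2] = 5×3 + 1×5 + 2×2 + 1×2 + 4×4 = 42; y[3] = 5×4 + 1×3 + 2×5 + 1×2 + 4×2 = 43; y[4] = 5×2 + 1×4 + 2×3 + 1×5 + 4×2 = 33 → [43, 47, 42, 43, 33]

Linear: [10, 27, 24, 35, 33, 33, 20, 18, 8], Circular: [43, 47, 42, 43, 33]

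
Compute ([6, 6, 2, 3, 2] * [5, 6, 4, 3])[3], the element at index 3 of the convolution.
Use y[k] = Σ_i a[i]·b[k-i] at k=3. y[3] = 6×3 + 6×4 + 2×6 + 3×5 = 69

69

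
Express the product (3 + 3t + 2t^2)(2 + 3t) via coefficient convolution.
Ascending coefficients: a = [3, 3, 2], b = [2, 3]. c[0] = 3×2 = 6; c[1] = 3×3 + 3×2 = 15; c[2] = 3×3 + 2×2 = 13; c[3] = 2×3 = 6. Result coefficients: [6, 15, 13, 6] → 6 + 15t + 13t^2 + 6t^3

6 + 15t + 13t^2 + 6t^3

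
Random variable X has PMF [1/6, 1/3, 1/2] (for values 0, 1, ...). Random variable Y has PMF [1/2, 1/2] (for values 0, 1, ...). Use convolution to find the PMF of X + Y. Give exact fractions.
P(X+Y=k) = Σ_i P(X=i)·P(Y=k-i) — a convolution of [1/6, 1/3, 1/2] and [1/2, 1/2]. P(X+Y=0) = (1/6)×(1/2) = 1/12; P(X+Y=1) = (1/6)×(1/2) + (1/3)×(1/2) = 1/12 + 1/6 = 1/4; P(X+Y=2) = (1/3)×(1/2) + (1/2)×(1/2) = 1/6 + 1/4 = 5/12; P(X+Y=3) = (1/2)×(1/2) = 1/4. PMF: [1/12, 1/4, 5/12, 1/4] (sums to 1 ✓)

[1/12, 1/4, 5/12, 1/4]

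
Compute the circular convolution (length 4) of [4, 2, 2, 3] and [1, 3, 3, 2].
Use y[k] = Σ_j u[j]·v[(k-j) mod 4]. y[0] = 4×1 + 2×2 + 2×3 + 3×3 = 23; y[1] = 4×3 + 2×1 + 2×2 + 3×3 = 27; y[2] = 4×3 + 2×3 + 2×1 + 3×2 = 26; y[3] = 4×2 + 2×3 + 2×3 + 3×1 = 23. Result: [23, 27, 26, 23]

[23, 27, 26, 23]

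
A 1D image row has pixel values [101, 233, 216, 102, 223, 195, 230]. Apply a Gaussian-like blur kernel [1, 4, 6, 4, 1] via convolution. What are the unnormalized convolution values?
Convolve image row [101, 233, 216, 102, 223, 195, 230] with kernel [1, 4, 6, 4, 1]: y[0] = 101×1 = 101; y[1] = 101×4 + 233×1 = 637; y[2] = 101×6 + 233×4 + 216×1 = 1754; y[3] = 101×4 + 233×6 + 216×4 + 102×1 = 2768; y[4] = 101×1 + 233×4 + 216×6 + 102×4 + 223×1 = 2960; y[5] = 233×1 + 216×4 + 102×6 + 223×4 + 195×1 = 2796; y[6] = 216×1 + 102×4 + 223×6 + 195×4 + 230×1 = 2972; y[7] = 102×1 + 223×4 + 195×6 + 230×4 = 3084; y[8] = 223×1 + 195×4 + 230×6 = 2383; y[9] = 195×1 + 230×4 = 1115; y[10] = 230×1 = 230 → [101, 637, 1754, 2768, 2960, 2796, 2972, 3084, 2383, 1115, 230]. Normalization factor = sum(kernel) = 16.

[101, 637, 1754, 2768, 2960, 2796, 2972, 3084, 2383, 1115, 230]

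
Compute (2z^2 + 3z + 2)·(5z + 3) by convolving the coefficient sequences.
Ascending coefficients: a = [2, 3, 2], b = [3, 5]. c[0] = 2×3 = 6; c[1] = 2×5 + 3×3 = 19; c[2] = 3×5 + 2×3 = 21; c[3] = 2×5 = 10. Result coefficients: [6, 19, 21, 10] → 10z^3 + 21z^2 + 19z + 6

10z^3 + 21z^2 + 19z + 6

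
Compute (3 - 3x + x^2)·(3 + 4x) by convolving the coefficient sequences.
Ascending coefficients: a = [3, -3, 1], b = [3, 4]. c[0] = 3×3 = 9; c[1] = 3×4 + -3×3 = 3; c[2] = -3×4 + 1×3 = -9; c[3] = 1×4 = 4. Result coefficients: [9, 3, -9, 4] → 9 + 3x - 9x^2 + 4x^3

9 + 3x - 9x^2 + 4x^3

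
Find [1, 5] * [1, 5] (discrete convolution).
y[0] = 1×1 = 1; y[1] = 1×5 + 5×1 = 10; y[2] = 5×5 = 25

[1, 10, 25]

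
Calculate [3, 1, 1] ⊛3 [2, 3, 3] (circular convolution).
Use y[k] = Σ_j a[j]·b[(k-j) mod 3]. y[0] = 3×2 + 1×3 + 1×3 = 12; y[1] = 3×3 + 1×2 + 1×3 = 14; y[2] = 3×3 + 1×3 + 1×2 = 14. Result: [12, 14, 14]

[12, 14, 14]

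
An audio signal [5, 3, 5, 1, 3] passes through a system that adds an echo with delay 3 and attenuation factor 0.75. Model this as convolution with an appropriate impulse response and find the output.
Direct-path + delayed-attenuated-path model → impulse response h = [1, 0, 0, 0.75] (1 at lag 0, 0.75 at lag 3). Output y[n] = x[n] + 0.75·x[n - 3] (with x[n] = 0 outside 0..4): y[0] = 5 + 0.75×0 = 5; y[1] = 3 + 0.75×0 = 3; y[2] = 5 + 0.75×0 = 5; y[3] = 1 + 0.75×5 = 4.75; y[4] = 3 + 0.75×3 = 5.25; y[5] = 0 + 0.75×5 = 3.75; y[6] = 0 + 0.75×1 = 0.75; y[7] = 0 + 0.75×3 = 2.25. So y = [5, 3, 5, 4.75, 5.25, 3.75, 0.75, 2.25]

[5, 3, 5, 4.75, 5.25, 3.75, 0.75, 2.25]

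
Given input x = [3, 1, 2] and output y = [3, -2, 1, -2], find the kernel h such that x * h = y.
Output length 4 = len(x) + len(h) - 1 ⇒ len(h) = 2. Solve h forward using h[k] = (y[k] - Σ_{i≥1} x[i]·h[k-i]) / x[0]: h[0] = y[0] / x[0] = 3 / 3 = 1; h[1] = (y[1] - 1×1) / x[0] = (-2 - 1×1) / 3 = -1. So h = [1, -1]. Forward-check [3, 1, 2] * [1, -1]: y[0] = 3×1 = 3; y[1] = 3×-1 + 1×1 = -2; y[2] = 1×-1 + 2×1 = 1; y[3] = 2×-1 = -2 → [3, -2, 1, -2] ✓

[1, -1]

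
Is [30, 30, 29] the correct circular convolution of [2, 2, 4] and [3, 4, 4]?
Recompute circular convolution of [2, 2, 4] and [3, 4, 4]: y[0] = 2×3 + 2×4 + 4×4 = 30; y[1] = 2×4 + 2×3 + 4×4 = 30; y[2] = 2×4 + 2×4 + 4×3 = 28 → [30, 30, 28]. Compare to given [30, 30, 29]: they differ at index 2: given 29, correct 28, so answer: No

No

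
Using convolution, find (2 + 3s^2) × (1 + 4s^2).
Ascending coefficients: a = [2, 0, 3], b = [1, 0, 4]. c[0] = 2×1 = 2; c[1] = 2×0 + 0×1 = 0; c[2] = 2×4 + 0×0 + 3×1 = 11; c[3] = 0×4 + 3×0 = 0; c[4] = 3×4 = 12. Result coefficients: [2, 0, 11, 0, 12] → 2 + 11s^2 + 12s^4

2 + 11s^2 + 12s^4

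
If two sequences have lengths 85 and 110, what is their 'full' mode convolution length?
Linear/full convolution length: m + n - 1 = 85 + 110 - 1 = 194

194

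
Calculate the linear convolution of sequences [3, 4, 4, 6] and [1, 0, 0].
y[0] = 3×1 = 3; y[1] = 3×0 + 4×1 = 4; y[2] = 3×0 + 4×0 + 4×1 = 4; y[3] = 4×0 + 4×0 + 6×1 = 6; y[4] = 4×0 + 6×0 = 0; y[5] = 6×0 = 0

[3, 4, 4, 6, 0, 0]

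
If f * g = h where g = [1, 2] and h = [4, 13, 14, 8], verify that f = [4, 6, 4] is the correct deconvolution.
Forward-compute [4, 6, 4] * [1, 2]: h[0] = 4×1 = 4; h[1] = 4×2 + 6×1 = 14; h[2] = 6×2 + 4×1 = 16; h[3] = 4×2 = 8 → [4, 14, 16, 8]. Does not match given h = [4, 13, 14, 8].

Not verified. [4, 6, 4] * [1, 2] = [4, 14, 16, 8], which differs from [4, 13, 14, 8] at index 1.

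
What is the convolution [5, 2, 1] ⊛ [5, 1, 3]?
y[0] = 5×5 = 25; y[1] = 5×1 + 2×5 = 15; y[2] = 5×3 + 2×1 + 1×5 = 22; y[3] = 2×3 + 1×1 = 7; y[4] = 1×3 = 3

[25, 15, 22, 7, 3]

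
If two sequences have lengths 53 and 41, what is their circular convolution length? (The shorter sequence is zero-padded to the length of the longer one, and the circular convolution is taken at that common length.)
Circular convolution (zero-padding the shorter input) has length max(m, n) = max(53, 41) = 53

53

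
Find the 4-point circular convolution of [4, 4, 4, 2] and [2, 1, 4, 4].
Use y[k] = Σ_j x[j]·h[(k-j) mod 4]. y[0] = 4×2 + 4×4 + 4×4 + 2×1 = 42; y[1] = 4×1 + 4×2 + 4×4 + 2×4 = 36; y[2] = 4×4 + 4×1 + 4×2 + 2×4 = 36; y[3] = 4×4 + 4×4 + 4×1 + 2×2 = 40. Result: [42, 36, 36, 40]

[42, 36, 36, 40]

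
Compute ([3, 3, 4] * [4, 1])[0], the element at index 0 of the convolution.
Use y[k] = Σ_i a[i]·b[k-i] at k=0. y[0] = 3×4 = 12

12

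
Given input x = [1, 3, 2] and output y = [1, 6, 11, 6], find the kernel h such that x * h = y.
Output length 4 = len(x) + len(h) - 1 ⇒ len(h) = 2. Solve h forward using h[k] = (y[k] - Σ_{i≥1} x[i]·h[k-i]) / x[0]: h[0] = y[0] / x[0] = 1 / 1 = 1; h[1] = (y[1] - 3×1) / x[0] = (6 - 3×1) / 1 = 3. So h = [1, 3]. Forward-check [1, 3, 2] * [1, 3]: y[0] = 1×1 = 1; y[1] = 1×3 + 3×1 = 6; y[2] = 3×3 + 2×1 = 11; y[3] = 2×3 = 6 → [1, 6, 11, 6] ✓

[1, 3]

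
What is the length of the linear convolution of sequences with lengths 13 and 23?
Linear/full convolution length: m + n - 1 = 13 + 23 - 1 = 35

35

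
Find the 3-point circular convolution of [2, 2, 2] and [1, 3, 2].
Use y[k] = Σ_j s[j]·t[(k-j) mod 3]. y[0] = 2×1 + 2×2 + 2×3 = 12; y[1] = 2×3 + 2×1 + 2×2 = 12; y[2] = 2×2 + 2×3 + 2×1 = 12. Result: [12, 12, 12]

[12, 12, 12]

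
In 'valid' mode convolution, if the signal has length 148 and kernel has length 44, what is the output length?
'Valid' mode counts only positions where the kernel fully overlaps the signal: m - n + 1 = 148 - 44 + 1 = 105

105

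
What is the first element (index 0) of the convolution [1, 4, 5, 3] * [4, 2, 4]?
Use y[k] = Σ_i a[i]·b[k-i] at k=0. y[0] = 1×4 = 4

4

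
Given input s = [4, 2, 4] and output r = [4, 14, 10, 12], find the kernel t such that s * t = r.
Output length 4 = len(s) + len(t) - 1 ⇒ len(t) = 2. Solve t forward using t[k] = (r[k] - Σ_{i≥1} s[i]·t[k-i]) / s[0]: t[0] = r[0] / s[0] = 4 / 4 = 1; t[1] = (r[1] - 2×1) / s[0] = (14 - 2×1) / 4 = 3. So t = [1, 3]. Forward-check [4, 2, 4] * [1, 3]: r[0] = 4×1 = 4; r[1] = 4×3 + 2×1 = 14; r[2] = 2×3 + 4×1 = 10; r[3] = 4×3 = 12 → [4, 14, 10, 12] ✓

[1, 3]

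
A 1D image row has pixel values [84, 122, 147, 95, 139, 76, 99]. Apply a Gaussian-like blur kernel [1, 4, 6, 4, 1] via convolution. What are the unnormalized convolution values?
Convolve image row [84, 122, 147, 95, 139, 76, 99] with kernel [1, 4, 6, 4, 1]: y[0] = 84×1 = 84; y[1] = 84×4 + 122×1 = 458; y[2] = 84×6 + 122×4 + 147×1 = 1139; y[3] = 84×4 + 122×6 + 147×4 + 95×1 = 1751; y[4] = 84×1 + 122×4 + 147×6 + 95×4 + 139×1 = 1973; y[5] = 122×1 + 147×4 + 95×6 + 139×4 + 76×1 = 1912; y[6] = 147×1 + 95×4 + 139×6 + 76×4 + 99×1 = 1764; y[7] = 95×1 + 139×4 + 76×6 + 99×4 = 1503; y[8] = 139×1 + 76×4 + 99×6 = 1037; y[9] = 76×1 + 99×4 = 472; y[10] = 99×1 = 99 → [84, 458, 1139, 1751, 1973, 1912, 1764, 1503, 1037, 472, 99]. Normalization factor = sum(kernel) = 16.

[84, 458, 1139, 1751, 1973, 1912, 1764, 1503, 1037, 472, 99]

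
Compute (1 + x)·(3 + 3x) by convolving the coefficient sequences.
Ascending coefficients: a = [1, 1], b = [3, 3]. c[0] = 1×3 = 3; c[1] = 1×3 + 1×3 = 6; c[2] = 1×3 = 3. Result coefficients: [3, 6, 3] → 3 + 6x + 3x^2

3 + 6x + 3x^2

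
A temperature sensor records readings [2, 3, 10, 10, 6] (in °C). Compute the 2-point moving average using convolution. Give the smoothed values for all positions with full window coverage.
2-point moving average kernel = [1, 1]. Apply in 'valid' mode (full window coverage): avg[0] = (2 + 3) / 2 = 2.5; avg[1] = (3 + 10) / 2 = 6.5; avg[2] = (10 + 10) / 2 = 10.0; avg[3] = (10 + 6) / 2 = 8.0. Smoothed values: [2.5, 6.5, 10.0, 8.0]

[2.5, 6.5, 10.0, 8.0]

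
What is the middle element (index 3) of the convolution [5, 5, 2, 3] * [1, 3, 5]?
Use y[k] = Σ_i a[i]·b[k-i] at k=3. y[3] = 5×5 + 2×3 + 3×1 = 34

34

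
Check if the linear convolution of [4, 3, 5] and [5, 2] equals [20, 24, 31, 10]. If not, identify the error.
Recompute linear convolution of [4, 3, 5] and [5, 2]: y[0] = 4×5 = 20; y[1] = 4×2 + 3×5 = 23; y[2] = 3×2 + 5×5 = 31; y[3] = 5×2 = 10 → [20, 23, 31, 10]. Compare to given [20, 24, 31, 10]: they differ at index 1: given 24, correct 23, so answer: No

No. Error at index 1: given 24, correct 23.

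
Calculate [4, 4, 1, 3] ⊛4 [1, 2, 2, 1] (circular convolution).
Use y[k] = Σ_j x[j]·h[(k-j) mod 4]. y[0] = 4×1 + 4×1 + 1×2 + 3×2 = 16; y[1] = 4×2 + 4×1 + 1×1 + 3×2 = 19; y[2] = 4×2 + 4×2 + 1×1 + 3×1 = 20; y[3] = 4×1 + 4×2 + 1×2 + 3×1 = 17. Result: [16, 19, 20, 17]

[16, 19, 20, 17]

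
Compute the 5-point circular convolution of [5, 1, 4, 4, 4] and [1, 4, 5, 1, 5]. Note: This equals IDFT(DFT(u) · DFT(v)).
Either evaluate y[k] = Σ_j u[j]·v[(k-j) mod 5] directly, or use IDFT(DFT(u) · DFT(v)). y[0] = 5×1 + 1×5 + 4×1 + 4×5 + 4×4 = 50; y[1] = 5×4 + 1×1 + 4×5 + 4×1 + 4×5 = 65; y[2] = 5×5 + 1×4 + 4×1 + 4×5 + 4×1 = 57; y[3] = 5×1 + 1×5 + 4×4 + 4×1 + 4×5 = 50; y[4] = 5×5 + 1×1 + 4×5 + 4×4 + 4×1 = 66. Result: [50, 65, 57, 50, 66]

[50, 65, 57, 50, 66]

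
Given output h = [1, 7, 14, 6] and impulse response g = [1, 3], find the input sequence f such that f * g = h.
Deconvolve h=[1, 7, 14, 6] by g=[1, 3]. Since g[0]=1, solve forward: f[0] = h[0] / 1 = 1; f[1] = (h[1] - 1×3) / 1 = 4; f[2] = (h[2] - 4×3) / 1 = 2. So f = [1, 4, 2]. Check by forward convolution: h[0] = 1×1 = 1; h[1] = 1×3 + 4×1 = 7; h[2] = 4×3 + 2×1 = 14; h[3] = 2×3 = 6

[1, 4, 2]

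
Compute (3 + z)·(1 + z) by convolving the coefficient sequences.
Ascending coefficients: a = [3, 1], b = [1, 1]. c[0] = 3×1 = 3; c[1] = 3×1 + 1×1 = 4; c[2] = 1×1 = 1. Result coefficients: [3, 4, 1] → 3 + 4z + z^2

3 + 4z + z^2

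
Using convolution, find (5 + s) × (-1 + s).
Ascending coefficients: a = [5, 1], b = [-1, 1]. c[0] = 5×-1 = -5; c[1] = 5×1 + 1×-1 = 4; c[2] = 1×1 = 1. Result coefficients: [-5, 4, 1] → -5 + 4s + s^2

-5 + 4s + s^2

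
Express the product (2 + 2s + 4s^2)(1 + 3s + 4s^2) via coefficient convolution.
Ascending coefficients: a = [2, 2, 4], b = [1, 3, 4]. c[0] = 2×1 = 2; c[1] = 2×3 + 2×1 = 8; c[2] = 2×4 + 2×3 + 4×1 = 18; c[3] = 2×4 + 4×3 = 20; c[4] = 4×4 = 16. Result coefficients: [2, 8, 18, 20, 16] → 2 + 8s + 18s^2 + 20s^3 + 16s^4

2 + 8s + 18s^2 + 20s^3 + 16s^4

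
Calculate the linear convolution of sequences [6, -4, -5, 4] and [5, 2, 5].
y[0] = 6×5 = 30; y[1] = 6×2 + -4×5 = -8; y[2] = 6×5 + -4×2 + -5×5 = -3; y[3] = -4×5 + -5×2 + 4×5 = -10; y[4] = -5×5 + 4×2 = -17; y[5] = 4×5 = 20

[30, -8, -3, -10, -17, 20]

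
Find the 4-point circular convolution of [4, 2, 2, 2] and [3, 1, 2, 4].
Use y[k] = Σ_j x[j]·h[(k-j) mod 4]. y[0] = 4×3 + 2×4 + 2×2 + 2×1 = 26; y[1] = 4×1 + 2×3 + 2×4 + 2×2 = 22; y[2] = 4×2 + 2×1 + 2×3 + 2×4 = 24; y[3] = 4×4 + 2×2 + 2×1 + 2×3 = 28. Result: [26, 22, 24, 28]

[26, 22, 24, 28]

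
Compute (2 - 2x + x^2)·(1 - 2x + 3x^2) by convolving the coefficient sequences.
Ascending coefficients: a = [2, -2, 1], b = [1, -2, 3]. c[0] = 2×1 = 2; c[1] = 2×-2 + -2×1 = -6; c[2] = 2×3 + -2×-2 + 1×1 = 11; c[3] = -2×3 + 1×-2 = -8; c[4] = 1×3 = 3. Result coefficients: [2, -6, 11, -8, 3] → 2 - 6x + 11x^2 - 8x^3 + 3x^4

2 - 6x + 11x^2 - 8x^3 + 3x^4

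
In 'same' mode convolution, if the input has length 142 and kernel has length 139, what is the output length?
'Same' mode returns an output with the same length as the input: 142

142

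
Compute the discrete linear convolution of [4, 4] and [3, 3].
y[0] = 4×3 = 12; y[1] = 4×3 + 4×3 = 24; y[2] = 4×3 = 12

[12, 24, 12]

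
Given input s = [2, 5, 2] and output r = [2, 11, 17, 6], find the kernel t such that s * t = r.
Output length 4 = len(s) + len(t) - 1 ⇒ len(t) = 2. Solve t forward using t[k] = (r[k] - Σ_{i≥1} s[i]·t[k-i]) / s[0]: t[0] = r[0] / s[0] = 2 / 2 = 1; t[1] = (r[1] - 5×1) / s[0] = (11 - 5×1) / 2 = 3. So t = [1, 3]. Forward-check [2, 5, 2] * [1, 3]: r[0] = 2×1 = 2; r[1] = 2×3 + 5×1 = 11; r[2] = 5×3 + 2×1 = 17; r[3] = 2×3 = 6 → [2, 11, 17, 6] ✓

[1, 3]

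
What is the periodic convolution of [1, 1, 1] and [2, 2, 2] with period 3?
Use y[k] = Σ_j x[j]·h[(k-j) mod 3]. y[0] = 1×2 + 1×2 + 1×2 = 6; y[1] = 1×2 + 1×2 + 1×2 = 6; y[2] = 1×2 + 1×2 + 1×2 = 6. Result: [6, 6, 6]

[6, 6, 6]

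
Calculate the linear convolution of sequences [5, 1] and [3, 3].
y[0] = 5×3 = 15; y[1] = 5×3 + 1×3 = 18; y[2] = 1×3 = 3

[15, 18, 3]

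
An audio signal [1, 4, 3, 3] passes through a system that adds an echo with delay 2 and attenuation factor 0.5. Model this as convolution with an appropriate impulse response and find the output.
Direct-path + delayed-attenuated-path model → impulse response h = [1, 0, 0.5] (1 at lag 0, 0.5 at lag 2). Output y[n] = x[n] + 0.5·x[n - 2] (with x[n] = 0 outside 0..3): y[0] = 1 + 0.5×0 = 1; y[1] = 4 + 0.5×0 = 4; y[2] = 3 + 0.5×1 = 3.5; y[3] = 3 + 0.5×4 = 5.0; y[4] = 0 + 0.5×3 = 1.5; y[5] = 0 + 0.5×3 = 1.5. So y = [1, 4, 3.5, 5.0, 1.5, 1.5]

[1, 4, 3.5, 5.0, 1.5, 1.5]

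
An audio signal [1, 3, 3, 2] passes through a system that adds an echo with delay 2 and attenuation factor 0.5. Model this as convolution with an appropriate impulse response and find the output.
Direct-path + delayed-attenuated-path model → impulse response h = [1, 0, 0.5] (1 at lag 0, 0.5 at lag 2). Output y[n] = x[n] + 0.5·x[n - 2] (with x[n] = 0 outside 0..3): y[0] = 1 + 0.5×0 = 1; y[1] = 3 + 0.5×0 = 3; y[2] = 3 + 0.5×1 = 3.5; y[3] = 2 + 0.5×3 = 3.5; y[4] = 0 + 0.5×3 = 1.5; y[5] = 0 + 0.5×2 = 1.0. So y = [1, 3, 3.5, 3.5, 1.5, 1.0]

[1, 3, 3.5, 3.5, 1.5, 1.0]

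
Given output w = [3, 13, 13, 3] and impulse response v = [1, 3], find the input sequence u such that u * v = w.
Deconvolve w=[3, 13, 13, 3] by v=[1, 3]. Since v[0]=1, solve forward: u[0] = w[0] / 1 = 3; u[1] = (w[1] - 3×3) / 1 = 4; u[2] = (w[2] - 4×3) / 1 = 1. So u = [3, 4, 1]. Check by forward convolution: w[0] = 3×1 = 3; w[1] = 3×3 + 4×1 = 13; w[2] = 4×3 + 1×1 = 13; w[3] = 1×3 = 3

[3, 4, 1]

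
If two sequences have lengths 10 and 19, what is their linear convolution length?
Linear/full convolution length: m + n - 1 = 10 + 19 - 1 = 28

28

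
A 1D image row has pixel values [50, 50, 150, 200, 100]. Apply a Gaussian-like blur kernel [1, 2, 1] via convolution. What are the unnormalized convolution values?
Convolve image row [50, 50, 150, 200, 100] with kernel [1, 2, 1]: y[0] = 50×1 = 50; y[1] = 50×2 + 50×1 = 150; y[2] = 50×1 + 50×2 + 150×1 = 300; y[3] = 50×1 + 150×2 + 200×1 = 550; y[4] = 150×1 + 200×2 + 100×1 = 650; y[5] = 200×1 + 100×2 = 400; y[6] = 100×1 = 100 → [50, 150, 300, 550, 650, 400, 100]. Normalization factor = sum(kernel) = 4.

[50, 150, 300, 550, 650, 400, 100]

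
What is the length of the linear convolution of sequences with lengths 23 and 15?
Linear/full convolution length: m + n - 1 = 23 + 15 - 1 = 37

37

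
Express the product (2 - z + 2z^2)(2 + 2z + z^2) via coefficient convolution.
Ascending coefficients: a = [2, -1, 2], b = [2, 2, 1]. c[0] = 2×2 = 4; c[1] = 2×2 + -1×2 = 2; c[2] = 2×1 + -1×2 + 2×2 = 4; c[3] = -1×1 + 2×2 = 3; c[4] = 2×1 = 2. Result coefficients: [4, 2, 4, 3, 2] → 4 + 2z + 4z^2 + 3z^3 + 2z^4

4 + 2z + 4z^2 + 3z^3 + 2z^4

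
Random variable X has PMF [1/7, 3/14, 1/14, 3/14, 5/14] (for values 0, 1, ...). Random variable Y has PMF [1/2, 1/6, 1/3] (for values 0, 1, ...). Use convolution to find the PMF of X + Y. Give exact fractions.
P(X+Y=k) = Σ_i P(X=i)·P(Y=k-i) — a convolution of [1/7, 3/14, 1/14, 3/14, 5/14] and [1/2, 1/6, 1/3]. P(X+Y=0) = (1/7)×(1/2) = 1/14; P(X+Y=1) = (1/7)×(1/6) + (3/14)×(1/2) = 1/42 + 3/28 = 11/84; P(X+Y=2) = (1/7)×(1/3) + (3/14)×(1/6) + (1/14)×(1/2) = 1/21 + 1/28 + 1/28 = 5/42; P(X+Y=3) = (3/14)×(1/3) + (1/14)×(1/6) + (3/14)×(1/2) = 1/14 + 1/84 + 3/28 = 4/21; P(X+Y=4) = (1/14)×(1/3) + (3/14)×(1/6) + (5/14)×(1/2) = 1/42 + 1/28 + 5/28 = 5/21; P(X+Y=5) = (3/14)×(1/3) + (5/14)×(1/6) = 1/14 + 5/84 = 11/84; P(X+Y=6) = (5/14)×(1/3) = 5/42. PMF: [1/14, 11/84, 5/42, 4/21, 5/21, 11/84, 5/42] (sums to 1 ✓)

[1/14, 11/84, 5/42, 4/21, 5/21, 11/84, 5/42]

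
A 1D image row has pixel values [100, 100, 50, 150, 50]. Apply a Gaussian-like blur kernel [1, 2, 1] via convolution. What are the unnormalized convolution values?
Convolve image row [100, 100, 50, 150, 50] with kernel [1, 2, 1]: y[0] = 100×1 = 100; y[1] = 100×2 + 100×1 = 300; y[2] = 100×1 + 100×2 + 50×1 = 350; y[3] = 100×1 + 50×2 + 150×1 = 350; y[4] = 50×1 + 150×2 + 50×1 = 400; y[5] = 150×1 + 50×2 = 250; y[6] = 50×1 = 50 → [100, 300, 350, 350, 400, 250, 50]. Normalization factor = sum(kernel) = 4.

[100, 300, 350, 350, 400, 250, 50]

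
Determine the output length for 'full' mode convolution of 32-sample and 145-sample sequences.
Linear/full convolution length: m + n - 1 = 32 + 145 - 1 = 176

176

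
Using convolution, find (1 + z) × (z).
Ascending coefficients: a = [1, 1], b = [0, 1]. c[0] = 1×0 = 0; c[1] = 1×1 + 1×0 = 1; c[2] = 1×1 = 1. Result coefficients: [0, 1, 1] → z + z^2

z + z^2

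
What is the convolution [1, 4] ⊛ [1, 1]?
y[0] = 1×1 = 1; y[1] = 1×1 + 4×1 = 5; y[2] = 4×1 = 4

[1, 5, 4]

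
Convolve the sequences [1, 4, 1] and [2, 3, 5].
y[0] = 1×2 = 2; y[1] = 1×3 + 4×2 = 11; y[2] = 1×5 + 4×3 + 1×2 = 19; y[3] = 4×5 + 1×3 = 23; y[4] = 1×5 = 5

[2, 11, 19, 23, 5]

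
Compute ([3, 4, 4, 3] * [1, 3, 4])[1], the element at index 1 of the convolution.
Use y[k] = Σ_i a[i]·b[k-i] at k=1. y[1] = 3×3 + 4×1 = 13

13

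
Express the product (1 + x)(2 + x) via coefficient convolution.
Ascending coefficients: a = [1, 1], b = [2, 1]. c[0] = 1×2 = 2; c[1] = 1×1 + 1×2 = 3; c[2] = 1×1 = 1. Result coefficients: [2, 3, 1] → 2 + 3x + x^2

2 + 3x + x^2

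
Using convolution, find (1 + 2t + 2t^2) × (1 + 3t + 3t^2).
Ascending coefficients: a = [1, 2, 2], b = [1, 3, 3]. c[0] = 1×1 = 1; c[1] = 1×3 + 2×1 = 5; c[2] = 1×3 + 2×3 + 2×1 = 11; c[3] = 2×3 + 2×3 = 12; c[4] = 2×3 = 6. Result coefficients: [1, 5, 11, 12, 6] → 1 + 5t + 11t^2 + 12t^3 + 6t^4

1 + 5t + 11t^2 + 12t^3 + 6t^4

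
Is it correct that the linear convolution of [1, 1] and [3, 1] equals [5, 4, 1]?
Recompute linear convolution of [1, 1] and [3, 1]: y[0] = 1×3 = 3; y[1] = 1×1 + 1×3 = 4; y[2] = 1×1 = 1 → [3, 4, 1]. Compare to given [5, 4, 1]: they differ at index 0: given 5, correct 3, so answer: No

No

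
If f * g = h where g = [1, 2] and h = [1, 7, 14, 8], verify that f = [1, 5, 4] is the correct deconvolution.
Forward-compute [1, 5, 4] * [1, 2]: h[0] = 1×1 = 1; h[1] = 1×2 + 5×1 = 7; h[2] = 5×2 + 4×1 = 14; h[3] = 4×2 = 8 → [1, 7, 14, 8]. Matches given h = [1, 7, 14, 8], so verified.

Verified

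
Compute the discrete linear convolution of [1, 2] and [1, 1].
y[0] = 1×1 = 1; y[1] = 1×1 + 2×1 = 3; y[2] = 2×1 = 2

[1, 3, 2]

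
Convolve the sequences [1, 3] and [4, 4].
y[0] = 1×4 = 4; y[1] = 1×4 + 3×4 = 16; y[2] = 3×4 = 12

[4, 16, 12]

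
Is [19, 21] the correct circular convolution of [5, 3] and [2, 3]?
Recompute circular convolution of [5, 3] and [2, 3]: y[0] = 5×2 + 3×3 = 19; y[1] = 5×3 + 3×2 = 21 → [19, 21]. Given [19, 21] matches, so answer: Yes

Yes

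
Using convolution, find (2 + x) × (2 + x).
Ascending coefficients: a = [2, 1], b = [2, 1]. c[0] = 2×2 = 4; c[1] = 2×1 + 1×2 = 4; c[2] = 1×1 = 1. Result coefficients: [4, 4, 1] → 4 + 4x + x^2

4 + 4x + x^2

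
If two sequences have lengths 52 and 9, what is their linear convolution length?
Linear/full convolution length: m + n - 1 = 52 + 9 - 1 = 60

60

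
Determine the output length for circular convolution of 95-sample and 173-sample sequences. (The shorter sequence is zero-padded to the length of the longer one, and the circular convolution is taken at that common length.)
Circular convolution (zero-padding the shorter input) has length max(m, n) = max(95, 173) = 173

173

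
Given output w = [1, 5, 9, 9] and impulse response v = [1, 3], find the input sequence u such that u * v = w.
Deconvolve w=[1, 5, 9, 9] by v=[1, 3]. Since v[0]=1, solve forward: u[0] = w[0] / 1 = 1; u[1] = (w[1] - 1×3) / 1 = 2; u[2] = (w[2] - 2×3) / 1 = 3. So u = [1, 2, 3]. Check by forward convolution: w[0] = 1×1 = 1; w[1] = 1×3 + 2×1 = 5; w[2] = 2×3 + 3×1 = 9; w[3] = 3×3 = 9

[1, 2, 3]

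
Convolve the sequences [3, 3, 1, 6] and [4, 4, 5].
y[0] = 3×4 = 12; y[1] = 3×4 + 3×4 = 24; y[2] = 3×5 + 3×4 + 1×4 = 31; y[3] = 3×5 + 1×4 + 6×4 = 43; y[4] = 1×5 + 6×4 = 29; y[5] = 6×5 = 30

[12, 24, 31, 43, 29, 30]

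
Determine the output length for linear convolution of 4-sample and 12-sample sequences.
Linear/full convolution length: m + n - 1 = 4 + 12 - 1 = 15

15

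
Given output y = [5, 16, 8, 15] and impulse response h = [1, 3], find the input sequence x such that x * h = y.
Deconvolve y=[5, 16, 8, 15] by h=[1, 3]. Since h[0]=1, solve forward: x[0] = y[0] / 1 = 5; x[1] = (y[1] - 5×3) / 1 = 1; x[2] = (y[2] - 1×3) / 1 = 5. So x = [5, 1, 5]. Check by forward convolution: y[0] = 5×1 = 5; y[1] = 5×3 + 1×1 = 16; y[2] = 1×3 + 5×1 = 8; y[3] = 5×3 = 15

[5, 1, 5]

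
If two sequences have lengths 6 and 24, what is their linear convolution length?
Linear/full convolution length: m + n - 1 = 6 + 24 - 1 = 29

29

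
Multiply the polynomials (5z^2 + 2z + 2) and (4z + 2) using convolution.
Ascending coefficients: a = [2, 2, 5], b = [2, 4]. c[0] = 2×2 = 4; c[1] = 2×4 + 2×2 = 12; c[2] = 2×4 + 5×2 = 18; c[3] = 5×4 = 20. Result coefficients: [4, 12, 18, 20] → 20z^3 + 18z^2 + 12z + 4

20z^3 + 18z^2 + 12z + 4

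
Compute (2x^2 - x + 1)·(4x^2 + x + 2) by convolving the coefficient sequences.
Ascending coefficients: a = [1, -1, 2], b = [2, 1, 4]. c[0] = 1×2 = 2; c[1] = 1×1 + -1×2 = -1; c[2] = 1×4 + -1×1 + 2×2 = 7; c[3] = -1×4 + 2×1 = -2; c[4] = 2×4 = 8. Result coefficients: [2, -1, 7, -2, 8] → 8x^4 - 2x^3 + 7x^2 - x + 2

8x^4 - 2x^3 + 7x^2 - x + 2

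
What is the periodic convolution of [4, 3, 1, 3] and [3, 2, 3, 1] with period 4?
Use y[k] = Σ_j f[j]·g[(k-j) mod 4]. y[0] = 4×3 + 3×1 + 1×3 + 3×2 = 24; y[1] = 4×2 + 3×3 + 1×1 + 3×3 = 27; y[2] = 4×3 + 3×2 + 1×3 + 3×1 = 24; y[3] = 4×1 + 3×3 + 1×2 + 3×3 = 24. Result: [24, 27, 24, 24]

[24, 27, 24, 24]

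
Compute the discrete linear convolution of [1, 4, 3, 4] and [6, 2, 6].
y[0] = 1×6 = 6; y[1] = 1×2 + 4×6 = 26; y[2] = 1×6 + 4×2 + 3×6 = 32; y[3] = 4×6 + 3×2 + 4×6 = 54; y[4] = 3×6 + 4×2 = 26; y[5] = 4×6 = 24

[6, 26, 32, 54, 26, 24]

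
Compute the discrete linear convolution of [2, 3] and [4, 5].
y[0] = 2×4 = 8; y[1] = 2×5 + 3×4 = 22; y[2] = 3×5 = 15

[8, 22, 15]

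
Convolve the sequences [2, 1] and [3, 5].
y[0] = 2×3 = 6; y[1] = 2×5 + 1×3 = 13; y[2] = 1×5 = 5

[6, 13, 5]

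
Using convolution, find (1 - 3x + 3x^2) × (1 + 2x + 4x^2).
Ascending coefficients: a = [1, -3, 3], b = [1, 2, 4]. c[0] = 1×1 = 1; c[1] = 1×2 + -3×1 = -1; c[2] = 1×4 + -3×2 + 3×1 = 1; c[3] = -3×4 + 3×2 = -6; c[4] = 3×4 = 12. Result coefficients: [1, -1, 1, -6, 12] → 1 - x + x^2 - 6x^3 + 12x^4

1 - x + x^2 - 6x^3 + 12x^4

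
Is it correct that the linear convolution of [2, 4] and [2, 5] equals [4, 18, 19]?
Recompute linear convolution of [2, 4] and [2, 5]: y[0] = 2×2 = 4; y[1] = 2×5 + 4×2 = 18; y[2] = 4×5 = 20 → [4, 18, 20]. Compare to given [4, 18, 19]: they differ at index 2: given 19, correct 20, so answer: No

No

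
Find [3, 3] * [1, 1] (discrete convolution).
y[0] = 3×1 = 3; y[1] = 3×1 + 3×1 = 6; y[2] = 3×1 = 3

[3, 6, 3]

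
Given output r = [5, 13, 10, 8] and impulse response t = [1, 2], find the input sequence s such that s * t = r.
Deconvolve r=[5, 13, 10, 8] by t=[1, 2]. Since t[0]=1, solve forward: s[0] = r[0] / 1 = 5; s[1] = (r[1] - 5×2) / 1 = 3; s[2] = (r[2] - 3×2) / 1 = 4. So s = [5, 3, 4]. Check by forward convolution: r[0] = 5×1 = 5; r[1] = 5×2 + 3×1 = 13; r[2] = 3×2 + 4×1 = 10; r[3] = 4×2 = 8

[5, 3, 4]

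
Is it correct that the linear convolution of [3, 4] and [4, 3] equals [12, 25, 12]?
Recompute linear convolution of [3, 4] and [4, 3]: y[0] = 3×4 = 12; y[1] = 3×3 + 4×4 = 25; y[2] = 4×3 = 12 → [12, 25, 12]. Given [12, 25, 12] matches, so answer: Yes

Yes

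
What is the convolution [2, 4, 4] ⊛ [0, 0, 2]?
y[0] = 2×0 = 0; y[1] = 2×0 + 4×0 = 0; y[2] = 2×2 + 4×0 + 4×0 = 4; y[3] = 4×2 + 4×0 = 8; y[4] = 4×2 = 8

[0, 0, 4, 8, 8]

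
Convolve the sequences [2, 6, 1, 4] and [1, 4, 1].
y[0] = 2×1 = 2; y[1] = 2×4 + 6×1 = 14; y[2] = 2×1 + 6×4 + 1×1 = 27; y[3] = 6×1 + 1×4 + 4×1 = 14; y[4] = 1×1 + 4×4 = 17; y[5] = 4×1 = 4

[2, 14, 27, 14, 17, 4]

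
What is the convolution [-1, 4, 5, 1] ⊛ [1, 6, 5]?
y[0] = -1×1 = -1; y[1] = -1×6 + 4×1 = -2; y[2] = -1×5 + 4×6 + 5×1 = 24; y[3] = 4×5 + 5×6 + 1×1 = 51; y[4] = 5×5 + 1×6 = 31; y[5] = 1×5 = 5

[-1, -2, 24, 51, 31, 5]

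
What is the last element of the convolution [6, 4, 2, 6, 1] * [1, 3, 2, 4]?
Use y[k] = Σ_i a[i]·b[k-i] at k=7. y[7] = 1×4 = 4

4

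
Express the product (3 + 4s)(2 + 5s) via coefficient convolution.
Ascending coefficients: a = [3, 4], b = [2, 5]. c[0] = 3×2 = 6; c[1] = 3×5 + 4×2 = 23; c[2] = 4×5 = 20. Result coefficients: [6, 23, 20] → 6 + 23s + 20s^2

6 + 23s + 20s^2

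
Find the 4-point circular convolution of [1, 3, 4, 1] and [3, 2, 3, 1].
Use y[k] = Σ_j s[j]·t[(k-j) mod 4]. y[0] = 1×3 + 3×1 + 4×3 + 1×2 = 20; y[1] = 1×2 + 3×3 + 4×1 + 1×3 = 18; y[2] = 1×3 + 3×2 + 4×3 + 1×1 = 22; y[3] = 1×1 + 3×3 + 4×2 + 1×3 = 21. Result: [20, 18, 22, 21]

[20, 18, 22, 21]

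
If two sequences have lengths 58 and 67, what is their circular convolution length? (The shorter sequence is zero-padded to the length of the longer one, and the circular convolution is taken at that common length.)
Circular convolution (zero-padding the shorter input) has length max(m, n) = max(58, 67) = 67

67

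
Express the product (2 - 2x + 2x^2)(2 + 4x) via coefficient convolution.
Ascending coefficients: a = [2, -2, 2], b = [2, 4]. c[0] = 2×2 = 4; c[1] = 2×4 + -2×2 = 4; c[2] = -2×4 + 2×2 = -4; c[3] = 2×4 = 8. Result coefficients: [4, 4, -4, 8] → 4 + 4x - 4x^2 + 8x^3

4 + 4x - 4x^2 + 8x^3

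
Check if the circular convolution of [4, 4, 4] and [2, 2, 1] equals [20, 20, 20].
Recompute circular convolution of [4, 4, 4] and [2, 2, 1]: y[0] = 4×2 + 4×1 + 4×2 = 20; y[1] = 4×2 + 4×2 + 4×1 = 20; y[2] = 4×1 + 4×2 + 4×2 = 20 → [20, 20, 20]. Given [20, 20, 20] matches, so answer: Yes

Yes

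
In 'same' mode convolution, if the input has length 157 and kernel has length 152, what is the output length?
'Same' mode returns an output with the same length as the input: 157

157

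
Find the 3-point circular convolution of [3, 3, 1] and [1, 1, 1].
Use y[k] = Σ_j x[j]·h[(k-j) mod 3]. y[0] = 3×1 + 3×1 + 1×1 = 7; y[1] = 3×1 + 3×1 + 1×1 = 7; y[2] = 3×1 + 3×1 + 1×1 = 7. Result: [7, 7, 7]

[7, 7, 7]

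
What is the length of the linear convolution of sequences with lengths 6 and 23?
Linear/full convolution length: m + n - 1 = 6 + 23 - 1 = 28

28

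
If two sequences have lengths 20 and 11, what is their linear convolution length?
Linear/full convolution length: m + n - 1 = 20 + 11 - 1 = 30

30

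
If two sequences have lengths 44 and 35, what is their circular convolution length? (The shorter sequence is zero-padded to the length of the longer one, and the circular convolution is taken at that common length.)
Circular convolution (zero-padding the shorter input) has length max(m, n) = max(44, 35) = 44

44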